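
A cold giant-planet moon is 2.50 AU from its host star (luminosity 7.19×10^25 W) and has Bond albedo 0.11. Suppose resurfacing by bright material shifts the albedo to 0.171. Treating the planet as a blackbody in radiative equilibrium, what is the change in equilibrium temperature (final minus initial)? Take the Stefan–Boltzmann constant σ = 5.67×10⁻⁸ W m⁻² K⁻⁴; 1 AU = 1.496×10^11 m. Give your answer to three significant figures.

d = 2.50 × 1.496×10^11 m = 3.740×10^11 m.
Spreading L over a sphere of radius d: S = 7.19×10^25/(4π·3.74×10^11²) = 40.90 W m⁻².
With α = 0.11, T₁ = 112.6 K.
Final:   T₂ = [S(1−0.171)/(4σ)]^(1/4) = 110.6 K.
Change: 110.6 − 112.6 = -1.980 K.

-1.98 K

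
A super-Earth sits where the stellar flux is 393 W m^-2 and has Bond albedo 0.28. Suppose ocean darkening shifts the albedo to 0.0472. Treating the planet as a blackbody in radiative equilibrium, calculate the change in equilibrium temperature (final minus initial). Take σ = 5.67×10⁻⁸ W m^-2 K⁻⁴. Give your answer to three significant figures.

13.6 K

Before: T₁ = [393.0·0.72/(4σ)]^(1/4) = 187.9 K.
After:  T₂ = [393.0·0.953/(4σ)]^(1/4) = 201.6 K.
Change: 201.6 − 187.9 = 13.63 K.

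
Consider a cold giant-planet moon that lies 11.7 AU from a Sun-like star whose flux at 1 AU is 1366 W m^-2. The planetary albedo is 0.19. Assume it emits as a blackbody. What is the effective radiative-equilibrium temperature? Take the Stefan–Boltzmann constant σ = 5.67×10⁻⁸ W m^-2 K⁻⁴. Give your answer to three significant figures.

77.3 kelvin

Irradiance scales as 1/d², so S = 1366 W m^-2 × (1/11.7)² = 9.979 W m^-2.
The planet absorbs (1−α)S over its disc πR² and re-emits over 4πR², so the mean absorbed flux is (1−0.19)·9.979/4 = 2.021 W m^-2.
Set σT⁴ = 2.021 → T = (2.021/σ)^(1/4) = 77.26 K.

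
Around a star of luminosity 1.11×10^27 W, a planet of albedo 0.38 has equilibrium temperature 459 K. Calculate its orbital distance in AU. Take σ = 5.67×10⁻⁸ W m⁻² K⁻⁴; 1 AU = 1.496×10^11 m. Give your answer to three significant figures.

The flux needed for this T is 4σT⁴/(1−0.38) = 16240 W m⁻².
From L = 4πd²S, d = √(1.11×10^27/(4π·16240)) = 7.376×10^10 m = 0.4930 AU.

0.493 AU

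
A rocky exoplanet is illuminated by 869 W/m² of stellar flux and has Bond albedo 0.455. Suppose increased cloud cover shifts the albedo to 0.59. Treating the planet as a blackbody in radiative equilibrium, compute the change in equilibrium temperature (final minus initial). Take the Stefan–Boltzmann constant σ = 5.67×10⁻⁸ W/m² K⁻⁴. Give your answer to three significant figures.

With α = 0.455, T₁ = 213.8 K.
With α = 0.59, T₂ = 199.1 K.
ΔT = T₂ − T₁ = -14.68 K.

-14.7 K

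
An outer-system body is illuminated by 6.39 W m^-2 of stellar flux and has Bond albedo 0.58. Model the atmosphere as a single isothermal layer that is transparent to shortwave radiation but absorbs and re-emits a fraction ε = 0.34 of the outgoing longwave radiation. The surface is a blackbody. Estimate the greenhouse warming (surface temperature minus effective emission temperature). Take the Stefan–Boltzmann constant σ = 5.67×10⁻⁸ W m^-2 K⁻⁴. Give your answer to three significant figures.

The planet radiates to space at T_e = [S(1−α)/(4σ)]^(1/4) = 58.65 K.
The surface balance (absorbed SW + ε·downward IR = σT_s⁴) with T_a⁴ = T_s⁴/2 reduces to T_s = T_e·[2/(2−ε)]^¼ = 61.45 K.
The atmosphere warms the surface by 2.797 K.

2.80 K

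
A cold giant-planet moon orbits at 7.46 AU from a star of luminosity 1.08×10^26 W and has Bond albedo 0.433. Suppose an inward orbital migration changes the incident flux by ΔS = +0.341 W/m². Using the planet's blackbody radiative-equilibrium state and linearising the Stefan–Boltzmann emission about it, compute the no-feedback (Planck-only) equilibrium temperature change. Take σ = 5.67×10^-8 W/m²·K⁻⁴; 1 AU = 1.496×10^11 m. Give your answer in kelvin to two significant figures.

0.80 K

Orbital distance: d = 7.46 AU = 1.116×10^12 m.
S = L/(4πd²) = 6.900 W/m².
Reference equilibrium: T_e = [S(1−α)/(4σ)]^(1/4) = 64.45 K.
Only a fraction (1−α) is absorbed and it's spread over 4πR², so ΔF = (1−α)ΔS/4 = 0.04834 W/m².
The Planck feedback parameter is 4σT_e³ = 0.06071 W/m²/K.
ΔT₀ = ΔF/λ_P = 0.04834/0.06071 = 0.796 K.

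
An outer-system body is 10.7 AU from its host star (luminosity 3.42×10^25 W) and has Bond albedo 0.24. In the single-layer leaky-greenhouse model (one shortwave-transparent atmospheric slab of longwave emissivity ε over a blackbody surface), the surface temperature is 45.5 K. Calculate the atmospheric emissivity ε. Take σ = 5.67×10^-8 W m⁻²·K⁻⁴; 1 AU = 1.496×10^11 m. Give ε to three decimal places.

0.339

d = 10.7 × 1.496×10^11 m = 1.601×10^12 m.
S = L/(4πd²) = 1.062 W m⁻².
TOA balance gives T_e = 43.43 K.
Inverting T_s⁴ = 2T_e⁴/(2−ε): (T_e/T_s)⁴ = 0.8304, so ε = 2(1 − 0.8304) = 0.3391.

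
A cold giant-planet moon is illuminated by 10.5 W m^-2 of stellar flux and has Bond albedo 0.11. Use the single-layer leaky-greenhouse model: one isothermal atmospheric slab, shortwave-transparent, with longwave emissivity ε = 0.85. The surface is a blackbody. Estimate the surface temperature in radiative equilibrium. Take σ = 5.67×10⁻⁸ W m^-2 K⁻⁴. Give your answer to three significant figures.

92.0 kelvin

Effective emission temperature (TOA balance): σT_e⁴ = S(1−α)/4 = 2.336 W m^-2 → T_e = 80.12 K.
Surface balance with a leaky layer gives σT_s⁴ = σT_e⁴·2/(2−ε), so T_s = T_e·[2/(2−0.85)]^(1/4) = 92.01 K.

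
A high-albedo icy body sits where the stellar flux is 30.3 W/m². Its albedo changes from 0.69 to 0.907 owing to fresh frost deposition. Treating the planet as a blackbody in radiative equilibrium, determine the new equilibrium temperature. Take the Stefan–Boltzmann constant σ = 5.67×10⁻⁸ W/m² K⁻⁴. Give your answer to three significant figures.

59.4 kelvin

T₂ = [S(1−α₂)/(4σ)]^(1/4) = [30.30·0.093/(4σ)]^(1/4) = 59.37 K.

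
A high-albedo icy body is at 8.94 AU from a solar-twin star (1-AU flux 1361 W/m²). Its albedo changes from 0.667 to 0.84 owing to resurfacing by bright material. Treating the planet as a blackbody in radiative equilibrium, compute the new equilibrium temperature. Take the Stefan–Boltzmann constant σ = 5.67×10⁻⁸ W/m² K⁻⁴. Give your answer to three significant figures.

58.9 K

Irradiance scales as 1/d², so S = 1361 W/m² × (1/8.94)² = 17.03 W/m².
T₂ = [S(1−α₂)/(4σ)]^(1/4) = [17.03·0.16/(4σ)]^(1/4) = 58.87 K.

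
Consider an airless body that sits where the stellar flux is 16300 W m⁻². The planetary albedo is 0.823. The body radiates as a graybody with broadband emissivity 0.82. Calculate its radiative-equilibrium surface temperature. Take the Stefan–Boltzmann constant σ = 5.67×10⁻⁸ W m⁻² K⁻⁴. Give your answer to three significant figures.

Absorbed flux (global mean): S(1−α)/4 = 16300·0.177/4 = 721.3 W m⁻².
Equating to εσT⁴ with ε = 0.82: T = (721.3/0.82σ)^(1/4) = 352.9 K.

353 kelvin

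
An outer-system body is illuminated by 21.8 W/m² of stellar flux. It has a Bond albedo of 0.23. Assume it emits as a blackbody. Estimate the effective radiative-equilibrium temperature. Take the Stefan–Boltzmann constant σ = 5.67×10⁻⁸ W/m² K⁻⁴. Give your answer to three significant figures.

Absorbed flux (global mean): S(1−α)/4 = 21.80·0.77/4 = 4.197 W/m².
In equilibrium σT⁴ equals this, so T = 92.75 K.

92.8 kelvin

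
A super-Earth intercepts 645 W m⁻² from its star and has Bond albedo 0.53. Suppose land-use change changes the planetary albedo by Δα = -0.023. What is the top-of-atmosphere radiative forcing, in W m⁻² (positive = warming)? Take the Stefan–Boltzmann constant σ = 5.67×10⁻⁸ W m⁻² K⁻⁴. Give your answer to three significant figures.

3.71 W m⁻²

TOA radiative forcing: ΔF = −S·Δα/4 = −645.0·(-0.023)/4 = 3.709 W m⁻².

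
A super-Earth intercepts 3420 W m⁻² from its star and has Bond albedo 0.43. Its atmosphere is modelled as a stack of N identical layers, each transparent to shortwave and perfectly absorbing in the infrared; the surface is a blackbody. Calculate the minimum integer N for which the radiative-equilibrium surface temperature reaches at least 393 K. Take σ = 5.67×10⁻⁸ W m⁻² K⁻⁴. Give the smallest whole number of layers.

2

The effective emission temperature is T_e = [S(1−α)/(4σ)]^¼ = 304.5 K.
Since T_s⁴ = (N+1)T_e⁴, we need N ≥ (T_s/T_e)⁴ − 1 = 1.775.
Rounding up, N = 2.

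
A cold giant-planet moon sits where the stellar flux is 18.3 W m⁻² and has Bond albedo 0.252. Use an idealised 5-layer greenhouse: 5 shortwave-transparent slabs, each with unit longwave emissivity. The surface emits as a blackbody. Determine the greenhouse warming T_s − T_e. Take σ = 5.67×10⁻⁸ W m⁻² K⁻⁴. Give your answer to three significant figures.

49.8 K

Top-of-atmosphere balance: σT_e⁴ = S(1−α)/4 = 3.422 W m⁻² → T_e = 88.14 K.
Surface: T_s = (6)^¼·T_e = 137.9 K.
So the greenhouse effect raises the surface by 137.9 − 88.14 = 49.81 K.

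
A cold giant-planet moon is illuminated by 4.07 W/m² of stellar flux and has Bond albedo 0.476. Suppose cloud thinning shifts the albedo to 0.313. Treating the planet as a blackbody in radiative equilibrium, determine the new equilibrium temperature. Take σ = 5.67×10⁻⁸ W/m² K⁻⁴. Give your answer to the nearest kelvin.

59 K

With the new albedo, S(1−α₂)/4 = 0.6990 W/m², so T₂ = 59.26 K.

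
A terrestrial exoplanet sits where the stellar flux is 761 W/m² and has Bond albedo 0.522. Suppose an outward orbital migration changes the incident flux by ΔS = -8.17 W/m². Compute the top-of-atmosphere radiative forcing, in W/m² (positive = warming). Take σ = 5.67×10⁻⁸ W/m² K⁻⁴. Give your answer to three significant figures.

ΔF = Δ[S(1−α)]/4 = (1−0.522)·-8.17/4 = -0.9763 W/m².

-0.976 W/m²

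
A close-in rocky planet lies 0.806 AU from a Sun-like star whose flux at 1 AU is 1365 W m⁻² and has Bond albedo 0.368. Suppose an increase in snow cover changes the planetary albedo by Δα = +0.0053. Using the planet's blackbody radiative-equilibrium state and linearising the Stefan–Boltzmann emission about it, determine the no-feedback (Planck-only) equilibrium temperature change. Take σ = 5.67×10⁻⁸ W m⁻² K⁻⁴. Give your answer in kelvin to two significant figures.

-0.58 K

Irradiance scales as 1/d², so S = 1365 W m⁻² × (1/0.806)² = 2101 W m⁻².
The baseline emission temperature is T_e = 276.6 K.
TOA radiative forcing: ΔF = −S·Δα/4 = −2101·(+0.0053)/4 = -2.784 W m⁻².
The Planck feedback parameter is 4σT_e³ = 4.801 W m⁻²/K.
Hence the no-feedback warming is ΔF/(4σT_e³) = -0.580 K.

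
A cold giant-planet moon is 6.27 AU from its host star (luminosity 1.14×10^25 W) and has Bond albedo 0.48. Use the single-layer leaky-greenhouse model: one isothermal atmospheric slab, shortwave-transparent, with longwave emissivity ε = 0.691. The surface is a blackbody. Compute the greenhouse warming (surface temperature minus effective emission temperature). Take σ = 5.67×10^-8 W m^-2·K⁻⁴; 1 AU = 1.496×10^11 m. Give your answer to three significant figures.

d = 6.27 × 1.496×10^11 m = 9.380×10^11 m.
S = L/(4πd²) = 1.031 W m^-2.
The planet radiates to space at T_e = [S(1−α)/(4σ)]^(1/4) = 39.21 K.
The surface balance (absorbed SW + ε·downward IR = σT_s⁴) with T_a⁴ = T_s⁴/2 reduces to T_s = T_e·[2/(2−ε)]^¼ = 43.60 K.
The atmosphere warms the surface by 4.383 K.

4.38 kelvin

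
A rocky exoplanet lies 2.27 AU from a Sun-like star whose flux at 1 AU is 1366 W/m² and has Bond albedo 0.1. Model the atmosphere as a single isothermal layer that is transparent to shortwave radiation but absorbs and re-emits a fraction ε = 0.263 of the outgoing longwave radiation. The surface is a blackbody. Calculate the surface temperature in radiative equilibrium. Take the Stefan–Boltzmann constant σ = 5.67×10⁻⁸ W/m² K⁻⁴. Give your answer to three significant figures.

Irradiance scales as 1/d², so S = 1366 W/m² × (1/2.27)² = 265.1 W/m².
The planet radiates to space at T_e = [S(1−α)/(4σ)]^(1/4) = 180.1 K.
For a single slab of emissivity ε, T_s⁴ = 2T_e⁴/(2−ε); thus T_s = 180.1·(1.151)^(1/4) = 186.6 K.

187 K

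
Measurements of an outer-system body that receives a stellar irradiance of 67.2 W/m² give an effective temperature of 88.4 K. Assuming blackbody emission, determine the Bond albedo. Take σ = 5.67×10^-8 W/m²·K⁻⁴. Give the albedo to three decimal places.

From σT⁴ = S(1−α)/4 we invert for α: 1−α = 4σT⁴/S.
σT⁴ = 3.463 W/m², so 4σT⁴ = 13.85 W/m².
Hence α = 1 − 13.85/67.20 = 0.7939.

0.794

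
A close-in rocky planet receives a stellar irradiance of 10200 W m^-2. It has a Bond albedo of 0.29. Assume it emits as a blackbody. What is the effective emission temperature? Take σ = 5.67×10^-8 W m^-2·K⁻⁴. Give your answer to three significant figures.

423 K

The planet absorbs (1−α)S over its disc πR² and re-emits over 4πR², so the mean absorbed flux is (1−0.29)·10200/4 = 1810 W m^-2.
In equilibrium σT⁴ equals this, so T = 422.7 K.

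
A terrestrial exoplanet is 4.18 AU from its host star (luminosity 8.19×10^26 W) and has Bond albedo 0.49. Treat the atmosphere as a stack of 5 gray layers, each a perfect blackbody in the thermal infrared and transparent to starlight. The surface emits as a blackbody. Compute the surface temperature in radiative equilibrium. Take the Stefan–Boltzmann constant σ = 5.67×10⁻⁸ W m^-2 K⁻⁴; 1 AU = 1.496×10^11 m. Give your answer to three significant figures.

Orbital distance: d = 4.18 AU = 6.253×10^11 m.
Flux at the orbit: S = L/(4πd²) = 8.19×10^26/(4π·(6.25×10^11)²) = 166.7 W m^-2.
Top-of-atmosphere balance: σT_e⁴ = S(1−α)/4 = 21.25 W m^-2 → T_e = 139.1 K.
With N = 5 opaque layers, T_s = (N+1)^(1/4)·T_e = 6^(1/4)·139.1 = 217.8 K.

218 K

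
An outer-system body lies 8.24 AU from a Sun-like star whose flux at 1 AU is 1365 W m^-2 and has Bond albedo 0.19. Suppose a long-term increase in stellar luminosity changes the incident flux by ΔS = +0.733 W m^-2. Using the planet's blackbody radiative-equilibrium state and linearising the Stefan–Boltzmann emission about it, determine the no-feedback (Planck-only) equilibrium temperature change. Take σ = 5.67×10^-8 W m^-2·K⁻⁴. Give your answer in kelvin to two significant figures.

0.84 K

Irradiance scales as 1/d², so S = 1365 W m^-2 × (1/8.24)² = 20.10 W m^-2.
The baseline emission temperature is T_e = 92.05 K.
ΔF = Δ[S(1−α)]/4 = (1−0.19)·+0.733/4 = 0.1484 W m^-2.
Linearising σT⁴ gives d(σT⁴)/dT = 4σT_e³ = 0.1769 W m^-2 per K.
So ΔT₀ = 0.1484/0.1769 = 0.839 K.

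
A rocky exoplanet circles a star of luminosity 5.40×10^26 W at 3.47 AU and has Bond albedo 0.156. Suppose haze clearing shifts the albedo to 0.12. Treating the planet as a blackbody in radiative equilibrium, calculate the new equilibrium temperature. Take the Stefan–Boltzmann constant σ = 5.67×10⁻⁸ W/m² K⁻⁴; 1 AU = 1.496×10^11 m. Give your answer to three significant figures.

158 K

Orbital distance: d = 3.47 AU = 5.191×10^11 m.
Flux at the orbit: S = L/(4πd²) = 5.40×10^26/(4π·(5.19×10^11)²) = 159.5 W/m².
New equilibrium: T₂ = [(1−0.12)·159.5/(4σ)]^(1/4) = 157.7 K.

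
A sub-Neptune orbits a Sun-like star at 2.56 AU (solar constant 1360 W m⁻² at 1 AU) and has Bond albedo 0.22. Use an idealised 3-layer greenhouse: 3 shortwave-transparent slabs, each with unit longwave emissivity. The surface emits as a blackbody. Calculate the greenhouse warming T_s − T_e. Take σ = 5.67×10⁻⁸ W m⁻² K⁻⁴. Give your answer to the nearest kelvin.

Flux at the orbit: S = 1360/(2.56)² = 207.5 W m⁻².
The effective emission temperature is T_e = [S(1−α)/(4σ)]^¼ = 163.4 K.
Surface: T_s = (4)^¼·T_e = 231.1 K.
Warming: T_s − T_e = 67.70 K.

68 K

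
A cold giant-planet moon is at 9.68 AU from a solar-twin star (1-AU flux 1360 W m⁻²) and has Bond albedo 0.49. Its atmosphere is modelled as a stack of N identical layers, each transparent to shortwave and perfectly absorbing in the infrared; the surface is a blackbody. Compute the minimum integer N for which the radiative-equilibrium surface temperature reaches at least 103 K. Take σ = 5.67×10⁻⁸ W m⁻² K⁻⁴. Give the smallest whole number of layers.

3

Irradiance scales as 1/d², so S = 1360 W m⁻² × (1/9.68)² = 14.51 W m⁻².
The effective emission temperature is T_e = [S(1−α)/(4σ)]^¼ = 75.58 K.
T_s = (N+1)^(1/4)·T_e ≥ 103 K requires N+1 ≥ (T_s/T_e)⁴ = (103/75.58)⁴ = 3.449.
Rounding up, N = 3.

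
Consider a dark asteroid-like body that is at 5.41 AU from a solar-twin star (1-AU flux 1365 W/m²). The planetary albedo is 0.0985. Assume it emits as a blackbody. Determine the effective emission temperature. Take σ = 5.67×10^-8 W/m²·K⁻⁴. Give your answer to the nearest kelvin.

By the inverse-square law, S = 1365/5.41² = 46.64 W/m².
The planet absorbs (1−α)S over its disc πR² and re-emits over 4πR², so the mean absorbed flux is (1−0.0985)·46.64/4 = 10.51 W/m².
Set σT⁴ = 10.51 → T = (10.51/σ)^(1/4) = 116.7 K.

117 kelvin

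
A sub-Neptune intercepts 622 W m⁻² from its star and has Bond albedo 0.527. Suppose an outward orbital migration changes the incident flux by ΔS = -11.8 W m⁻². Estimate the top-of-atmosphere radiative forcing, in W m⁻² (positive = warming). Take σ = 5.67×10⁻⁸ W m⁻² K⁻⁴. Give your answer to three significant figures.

TOA radiative forcing: ΔF = (1−α)ΔS/4 = 0.473·(-11.8)/4 = -1.395 W m⁻².

-1.40 W m⁻²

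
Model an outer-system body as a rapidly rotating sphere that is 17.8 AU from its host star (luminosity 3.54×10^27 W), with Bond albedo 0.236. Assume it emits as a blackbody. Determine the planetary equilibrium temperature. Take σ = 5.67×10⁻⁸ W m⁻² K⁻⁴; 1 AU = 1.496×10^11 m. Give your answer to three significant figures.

108 K

d = 17.8 × 1.496×10^11 m = 2.663×10^12 m.
Flux at the orbit: S = L/(4πd²) = 3.54×10^27/(4π·(2.66×10^12)²) = 39.73 W m⁻².
Averaging over the sphere, the absorbed flux is S(1−α)/4 = 7.588 W m⁻².
Set σT⁴ = 7.588 → T = (7.588/σ)^(1/4) = 107.6 K.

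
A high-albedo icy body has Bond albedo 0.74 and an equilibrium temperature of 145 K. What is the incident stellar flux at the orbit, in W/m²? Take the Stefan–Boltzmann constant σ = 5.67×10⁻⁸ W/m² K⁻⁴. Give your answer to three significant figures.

From S(1−α)/4 = σT⁴: S = 4σT⁴/(1−α).
The emitted flux is σT⁴ = 25.06 W/m².
So S = 4×25.06/(1−0.74) = 385.6 W/m².

386 W/m²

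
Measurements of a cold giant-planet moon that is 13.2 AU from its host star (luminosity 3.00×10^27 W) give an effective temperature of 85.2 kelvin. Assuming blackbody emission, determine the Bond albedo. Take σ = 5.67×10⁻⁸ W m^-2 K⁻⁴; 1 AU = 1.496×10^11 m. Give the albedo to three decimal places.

0.805

Orbital distance: d = 13.2 AU = 1.975×10^12 m.
Spreading L over a sphere of radius d: S = 3.00×10^27/(4π·1.97×10^12²) = 61.22 W m^-2.
Energy balance: S(1−α)/4 = σT⁴, so 1−α = 4σT⁴/S.
4σT⁴ = 4·5.67×10⁻⁸·(85.2)⁴ = 11.95 W m^-2.
1−α = 11.95/61.22 = 0.1952, so α = 0.8048.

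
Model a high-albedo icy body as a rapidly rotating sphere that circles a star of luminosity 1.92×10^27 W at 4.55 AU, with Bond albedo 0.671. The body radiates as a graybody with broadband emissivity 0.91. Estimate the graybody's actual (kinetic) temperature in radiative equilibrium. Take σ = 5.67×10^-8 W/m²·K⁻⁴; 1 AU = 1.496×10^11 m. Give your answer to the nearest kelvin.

Orbital distance: d = 4.55 AU = 6.807×10^11 m.
S = L/(4πd²) = 329.8 W/m².
Averaging over the sphere, the absorbed flux is S(1−α)/4 = 27.12 W/m².
Radiative balance εσT⁴ = 27.12 gives T = [27.12/(0.91·σ)]^(1/4) = 151.4 K.

151 kelvin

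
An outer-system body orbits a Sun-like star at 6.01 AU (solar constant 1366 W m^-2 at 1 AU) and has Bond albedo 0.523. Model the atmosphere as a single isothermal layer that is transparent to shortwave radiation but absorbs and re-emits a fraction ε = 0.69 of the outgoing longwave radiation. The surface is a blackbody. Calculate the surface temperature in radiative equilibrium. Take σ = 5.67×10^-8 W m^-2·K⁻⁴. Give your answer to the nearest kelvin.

105 kelvin

By the inverse-square law, S = 1366/6.01² = 37.82 W m^-2.
Effective emission temperature (TOA balance): σT_e⁴ = S(1−α)/4 = 4.510 W m^-2 → T_e = 94.44 K.
The surface balance (absorbed SW + ε·downward IR = σT_s⁴) with T_a⁴ = T_s⁴/2 reduces to T_s = T_e·[2/(2−ε)]^¼ = 105.0 K.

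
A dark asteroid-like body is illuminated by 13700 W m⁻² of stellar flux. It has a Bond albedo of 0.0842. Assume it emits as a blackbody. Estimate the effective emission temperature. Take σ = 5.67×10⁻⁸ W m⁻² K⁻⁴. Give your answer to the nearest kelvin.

485 kelvin

Absorbed flux (global mean): S(1−α)/4 = 13700·0.916/4 = 3137 W m⁻².
Balancing against σT⁴: T = (3137/5.67×10⁻⁸)^(1/4) = 485.0 K.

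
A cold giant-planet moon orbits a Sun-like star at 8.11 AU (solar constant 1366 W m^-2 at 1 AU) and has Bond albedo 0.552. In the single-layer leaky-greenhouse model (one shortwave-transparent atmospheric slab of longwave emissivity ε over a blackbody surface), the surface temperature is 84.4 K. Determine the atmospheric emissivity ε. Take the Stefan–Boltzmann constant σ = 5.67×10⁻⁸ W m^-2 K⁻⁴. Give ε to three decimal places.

Irradiance scales as 1/d², so S = 1366 W m^-2 × (1/8.11)² = 20.77 W m^-2.
First, T_e = [20.77·(1−0.552)/(4σ)]^(1/4) = 80.03 K.
Inverting T_s⁴ = 2T_e⁴/(2−ε): (T_e/T_s)⁴ = 0.8085, so ε = 2(1 − 0.8085) = 0.3830.

0.383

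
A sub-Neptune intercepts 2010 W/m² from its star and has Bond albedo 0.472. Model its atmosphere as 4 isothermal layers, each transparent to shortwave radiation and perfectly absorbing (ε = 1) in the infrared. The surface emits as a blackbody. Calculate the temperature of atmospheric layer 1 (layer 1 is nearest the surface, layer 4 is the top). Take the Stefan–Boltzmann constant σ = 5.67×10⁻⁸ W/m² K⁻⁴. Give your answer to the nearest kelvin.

OLR = S(1−α)/4 = 265.3 W/m²; the top layer radiates at T_e = 261.5 K.
The net upward flux σT_e⁴ is constant between every pair of levels, so T_k⁴ = (N+1−k)T_e⁴.
With k = 1: T_1 = (4+1−1)^¼·261.5 K = 369.9 K.

370 kelvin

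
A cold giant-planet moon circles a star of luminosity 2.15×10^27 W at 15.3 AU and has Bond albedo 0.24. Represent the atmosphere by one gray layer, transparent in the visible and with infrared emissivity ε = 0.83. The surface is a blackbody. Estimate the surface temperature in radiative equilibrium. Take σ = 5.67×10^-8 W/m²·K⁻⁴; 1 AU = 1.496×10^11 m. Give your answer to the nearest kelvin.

117 kelvin

d = 15.3 × 1.496×10^11 m = 2.289×10^12 m.
Spreading L over a sphere of radius d: S = 2.15×10^27/(4π·2.29×10^12²) = 32.66 W/m².
At the top of the atmosphere, σT_e⁴ = S(1−α)/4 = 6.205 W/m², giving T_e = 102.3 K.
For a single slab of emissivity ε, T_s⁴ = 2T_e⁴/(2−ε); thus T_s = 102.3·(1.709)^(1/4) = 116.9 K.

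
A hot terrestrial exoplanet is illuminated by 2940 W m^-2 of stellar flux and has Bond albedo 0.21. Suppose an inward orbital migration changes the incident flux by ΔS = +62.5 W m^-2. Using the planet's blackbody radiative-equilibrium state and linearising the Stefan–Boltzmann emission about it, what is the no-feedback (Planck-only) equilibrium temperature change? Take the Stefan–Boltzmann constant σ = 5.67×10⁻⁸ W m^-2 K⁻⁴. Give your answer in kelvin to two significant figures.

1.7 kelvin

Reference equilibrium: T_e = [S(1−α)/(4σ)]^(1/4) = 318.1 K.
TOA radiative forcing: ΔF = (1−α)ΔS/4 = 0.79·(+62.5)/4 = 12.34 W m^-2.
Planck response: λ_P = 4σT_e³ = 4·5.67×10⁻⁸·(318.1)³ = 7.301 W m^-2/K.
ΔT₀ = ΔF/λ_P = 12.34/7.301 = 1.69 K.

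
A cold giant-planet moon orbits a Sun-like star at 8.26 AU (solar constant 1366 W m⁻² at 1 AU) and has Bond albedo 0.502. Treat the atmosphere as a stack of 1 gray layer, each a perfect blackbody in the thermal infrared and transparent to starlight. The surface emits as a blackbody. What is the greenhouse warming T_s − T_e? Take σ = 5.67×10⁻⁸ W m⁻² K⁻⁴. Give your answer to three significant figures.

15.4 kelvin

Flux at the orbit: S = 1366/(8.26)² = 20.02 W m⁻².
The effective emission temperature is T_e = [S(1−α)/(4σ)]^¼ = 81.43 K.
Surface: T_s = (2)^¼·T_e = 96.83 K.
So the greenhouse effect raises the surface by 96.83 − 81.43 = 15.41 K.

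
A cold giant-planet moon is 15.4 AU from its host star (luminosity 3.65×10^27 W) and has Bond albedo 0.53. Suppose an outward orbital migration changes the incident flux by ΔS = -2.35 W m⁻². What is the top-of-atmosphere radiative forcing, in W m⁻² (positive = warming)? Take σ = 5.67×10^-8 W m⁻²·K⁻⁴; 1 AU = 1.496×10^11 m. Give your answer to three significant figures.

Orbital distance: d = 15.4 AU = 2.304×10^12 m.
Spreading L over a sphere of radius d: S = 3.65×10^27/(4π·2.30×10^12²) = 54.72 W m⁻².
ΔF = Δ[S(1−α)]/4 = (1−0.53)·-2.35/4 = -0.2761 W m⁻².

-0.276 W m⁻²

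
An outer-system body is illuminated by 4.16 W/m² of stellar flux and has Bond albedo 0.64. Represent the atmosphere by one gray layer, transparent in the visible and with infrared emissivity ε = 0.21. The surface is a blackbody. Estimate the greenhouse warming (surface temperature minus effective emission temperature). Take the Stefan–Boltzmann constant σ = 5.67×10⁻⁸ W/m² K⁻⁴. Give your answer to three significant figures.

Effective emission temperature (TOA balance): σT_e⁴ = S(1−α)/4 = 0.3744 W/m² → T_e = 50.69 K.
The surface balance (absorbed SW + ε·downward IR = σT_s⁴) with T_a⁴ = T_s⁴/2 reduces to T_s = T_e·[2/(2−ε)]^¼ = 52.12 K.
Greenhouse warming: T_s − T_e = 1.426 K.

1.43 kelvin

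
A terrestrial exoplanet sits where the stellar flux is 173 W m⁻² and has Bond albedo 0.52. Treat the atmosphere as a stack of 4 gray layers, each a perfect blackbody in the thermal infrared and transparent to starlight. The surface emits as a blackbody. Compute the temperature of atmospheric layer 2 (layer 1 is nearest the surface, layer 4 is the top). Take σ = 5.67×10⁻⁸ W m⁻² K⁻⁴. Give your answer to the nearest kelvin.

OLR = S(1−α)/4 = 20.76 W m⁻²; the top layer radiates at T_e = 138.3 K.
The net upward flux σT_e⁴ is constant between every pair of levels, so T_k⁴ = (N+1−k)T_e⁴.
With k = 2: T_2 = (4+1−2)^¼·138.3 K = 182.1 K.

182 K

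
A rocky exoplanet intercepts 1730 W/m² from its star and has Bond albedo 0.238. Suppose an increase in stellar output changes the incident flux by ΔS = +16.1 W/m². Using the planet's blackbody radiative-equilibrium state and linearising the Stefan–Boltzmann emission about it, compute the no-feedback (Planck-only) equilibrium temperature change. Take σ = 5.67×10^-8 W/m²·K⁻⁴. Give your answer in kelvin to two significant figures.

0.64 kelvin

Reference equilibrium: T_e = [S(1−α)/(4σ)]^(1/4) = 276.1 K.
ΔF = Δ[S(1−α)]/4 = (1−0.238)·+16.1/4 = 3.067 W/m².
Planck response: λ_P = 4σT_e³ = 4·5.67×10⁻⁸·(276.1)³ = 4.774 W/m²/K.
ΔT₀ = ΔF/λ_P = 3.067/4.774 = 0.642 K.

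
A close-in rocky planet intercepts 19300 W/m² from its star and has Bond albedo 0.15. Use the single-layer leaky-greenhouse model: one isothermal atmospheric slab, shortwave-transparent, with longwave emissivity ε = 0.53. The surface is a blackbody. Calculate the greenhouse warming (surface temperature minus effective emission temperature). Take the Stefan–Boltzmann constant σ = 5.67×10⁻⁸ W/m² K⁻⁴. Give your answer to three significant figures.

Effective emission temperature (TOA balance): σT_e⁴ = S(1−α)/4 = 4101 W/m² → T_e = 518.6 K.
Surface balance with a leaky layer gives σT_s⁴ = σT_e⁴·2/(2−ε), so T_s = T_e·[2/(2−0.53)]^(1/4) = 560.1 K.
The atmosphere warms the surface by 41.49 K.

41.5 kelvin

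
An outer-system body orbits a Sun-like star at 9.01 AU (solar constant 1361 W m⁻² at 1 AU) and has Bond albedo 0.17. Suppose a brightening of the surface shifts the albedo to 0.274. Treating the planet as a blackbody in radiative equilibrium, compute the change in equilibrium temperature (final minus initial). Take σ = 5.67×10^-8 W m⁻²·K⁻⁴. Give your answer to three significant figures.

By the inverse-square law, S = 1361/9.01² = 16.77 W m⁻².
With α = 0.17, T₁ = 88.50 K.
After:  T₂ = [16.77·0.726/(4σ)]^(1/4) = 85.59 K.
ΔT = T₂ − T₁ = -2.913 K.

-2.91 K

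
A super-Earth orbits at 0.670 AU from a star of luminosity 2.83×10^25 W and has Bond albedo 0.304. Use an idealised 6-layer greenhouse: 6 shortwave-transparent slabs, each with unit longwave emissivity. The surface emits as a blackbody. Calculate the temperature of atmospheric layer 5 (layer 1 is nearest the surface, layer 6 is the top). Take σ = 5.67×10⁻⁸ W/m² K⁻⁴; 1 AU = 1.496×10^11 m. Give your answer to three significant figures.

193 kelvin

d = 0.670 × 1.496×10^11 m = 1.002×10^11 m.
Spreading L over a sphere of radius d: S = 2.83×10^25/(4π·1.00×10^11²) = 224.2 W/m².
The effective emission temperature is T_e = [S(1−α)/(4σ)]^¼ = 162.0 K.
Each opaque layer satisfies 2T_j⁴ = T_{j−1}⁴ + T_{j+1}⁴, giving T_k⁴ = (N+1−k)T_e⁴.
T_5 = (2)^(1/4)·162.0 = 192.6 K.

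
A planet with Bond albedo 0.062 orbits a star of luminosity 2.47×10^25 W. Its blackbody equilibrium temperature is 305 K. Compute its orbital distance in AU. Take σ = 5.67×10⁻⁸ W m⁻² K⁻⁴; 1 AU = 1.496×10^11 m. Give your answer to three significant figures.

Required flux: S = 4σT⁴/(1−α) = 2092 W m⁻².
From L = 4πd²S, d = √(2.47×10^25/(4π·2092)) = 3.065×10^10 m = 0.2049 AU.

0.205 AU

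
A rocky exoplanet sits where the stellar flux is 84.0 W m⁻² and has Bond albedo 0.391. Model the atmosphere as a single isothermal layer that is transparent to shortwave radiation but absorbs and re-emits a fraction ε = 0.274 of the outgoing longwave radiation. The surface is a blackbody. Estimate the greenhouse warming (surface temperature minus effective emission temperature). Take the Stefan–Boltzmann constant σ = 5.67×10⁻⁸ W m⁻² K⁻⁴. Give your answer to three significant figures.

At the top of the atmosphere, σT_e⁴ = S(1−α)/4 = 12.79 W m⁻², giving T_e = 122.6 K.
The surface balance (absorbed SW + ε·downward IR = σT_s⁴) with T_a⁴ = T_s⁴/2 reduces to T_s = T_e·[2/(2−ε)]^¼ = 127.1 K.
The atmosphere warms the surface by 4.598 K.

4.60 K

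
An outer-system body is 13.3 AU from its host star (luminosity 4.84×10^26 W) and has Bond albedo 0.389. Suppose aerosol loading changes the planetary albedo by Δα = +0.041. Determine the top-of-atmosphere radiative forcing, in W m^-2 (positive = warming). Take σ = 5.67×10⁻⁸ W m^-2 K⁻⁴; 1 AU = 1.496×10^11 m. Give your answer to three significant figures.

d = 13.3 × 1.496×10^11 m = 1.990×10^12 m.
S = L/(4πd²) = 9.729 W m^-2.
ΔF = −(S/4)Δα = −(9.729/4)×(+0.041) = -0.09972 W m^-2.

-0.0997 W m^-2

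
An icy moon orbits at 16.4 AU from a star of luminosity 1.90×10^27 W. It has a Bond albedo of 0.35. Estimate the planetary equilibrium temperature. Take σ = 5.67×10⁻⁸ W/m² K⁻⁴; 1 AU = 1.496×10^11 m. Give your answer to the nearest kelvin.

d = 16.4 × 1.496×10^11 m = 2.453×10^12 m.
Spreading L over a sphere of radius d: S = 1.90×10^27/(4π·2.45×10^12²) = 25.12 W/m².
Absorbed flux (global mean): S(1−α)/4 = 25.12·0.65/4 = 4.082 W/m².
Balancing against σT⁴: T = (4.082/5.67×10⁻⁸)^(1/4) = 92.11 K.

92 kelvin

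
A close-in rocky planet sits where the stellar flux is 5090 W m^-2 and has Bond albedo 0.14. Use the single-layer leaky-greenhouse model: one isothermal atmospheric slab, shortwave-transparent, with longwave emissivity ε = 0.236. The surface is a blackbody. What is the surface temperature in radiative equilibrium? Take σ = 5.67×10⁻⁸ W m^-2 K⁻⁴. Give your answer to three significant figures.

At the top of the atmosphere, σT_e⁴ = S(1−α)/4 = 1094 W m^-2, giving T_e = 372.7 K.
The surface balance (absorbed SW + ε·downward IR = σT_s⁴) with T_a⁴ = T_s⁴/2 reduces to T_s = T_e·[2/(2−ε)]^¼ = 384.6 K.

385 K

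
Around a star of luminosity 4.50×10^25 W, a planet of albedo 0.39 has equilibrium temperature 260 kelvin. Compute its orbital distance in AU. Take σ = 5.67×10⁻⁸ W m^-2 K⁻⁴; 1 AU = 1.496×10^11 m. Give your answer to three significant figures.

0.307 AU

The flux needed for this T is 4σT⁴/(1−0.39) = 1699 W m^-2.
Then d = [L/(4πS)]^(1/2) = 4.591×10^10 m, i.e. 0.3069 AU.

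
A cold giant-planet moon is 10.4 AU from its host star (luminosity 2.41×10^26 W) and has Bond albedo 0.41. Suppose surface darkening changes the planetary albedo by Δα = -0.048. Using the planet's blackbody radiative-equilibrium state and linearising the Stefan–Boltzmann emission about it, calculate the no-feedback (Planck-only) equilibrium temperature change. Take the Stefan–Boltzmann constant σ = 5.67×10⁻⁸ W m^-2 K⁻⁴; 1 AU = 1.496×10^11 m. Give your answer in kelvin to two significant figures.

Orbital distance: d = 10.4 AU = 1.556×10^12 m.
Flux at the orbit: S = L/(4πd²) = 2.41×10^26/(4π·(1.56×10^12)²) = 7.923 W m^-2.
Reference equilibrium: T_e = [S(1−α)/(4σ)]^(1/4) = 67.38 K.
TOA radiative forcing: ΔF = −S·Δα/4 = −7.923·(-0.048)/4 = 0.09507 W m^-2.
Planck response: λ_P = 4σT_e³ = 4·5.67×10⁻⁸·(67.38)³ = 0.06938 W m^-2/K.
So ΔT₀ = 0.09507/0.06938 = 1.37 K.

1.4 kelvin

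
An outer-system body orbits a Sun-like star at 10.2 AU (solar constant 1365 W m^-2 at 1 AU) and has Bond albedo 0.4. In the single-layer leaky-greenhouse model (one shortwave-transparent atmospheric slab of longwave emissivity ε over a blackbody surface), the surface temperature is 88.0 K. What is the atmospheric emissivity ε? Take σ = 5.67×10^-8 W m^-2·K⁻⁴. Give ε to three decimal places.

By the inverse-square law, S = 1365/10.2² = 13.12 W m^-2.
First, T_e = [13.12·(1−0.4)/(4σ)]^(1/4) = 76.76 K.
T_s⁴ = T_e⁴·2/(2−ε) → ε = 2 − 2(T_e/T_s)⁴ = 2 − 2·(76.76/88.0)⁴ = 0.8424.

0.842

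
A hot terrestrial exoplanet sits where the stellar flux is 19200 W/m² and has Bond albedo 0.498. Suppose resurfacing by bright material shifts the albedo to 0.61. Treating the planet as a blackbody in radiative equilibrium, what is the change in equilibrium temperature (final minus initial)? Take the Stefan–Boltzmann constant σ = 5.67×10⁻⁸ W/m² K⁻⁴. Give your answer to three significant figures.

With α = 0.498, T₁ = 454.0 K.
With α = 0.61, T₂ = 426.3 K.
ΔT = T₂ − T₁ = -27.77 K.

-27.8 K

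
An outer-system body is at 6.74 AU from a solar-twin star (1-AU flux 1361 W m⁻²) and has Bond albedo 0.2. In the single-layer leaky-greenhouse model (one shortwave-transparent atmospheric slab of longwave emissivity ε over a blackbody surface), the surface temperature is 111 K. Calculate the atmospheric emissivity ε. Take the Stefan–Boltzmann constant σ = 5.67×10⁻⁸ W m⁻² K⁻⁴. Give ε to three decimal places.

Irradiance scales as 1/d², so S = 1361 W m⁻² × (1/6.74)² = 29.96 W m⁻².
TOA balance gives T_e = 101.4 K.
Inverting T_s⁴ = 2T_e⁴/(2−ε): (T_e/T_s)⁴ = 0.6961, so ε = 2(1 − 0.6961) = 0.6077.

0.608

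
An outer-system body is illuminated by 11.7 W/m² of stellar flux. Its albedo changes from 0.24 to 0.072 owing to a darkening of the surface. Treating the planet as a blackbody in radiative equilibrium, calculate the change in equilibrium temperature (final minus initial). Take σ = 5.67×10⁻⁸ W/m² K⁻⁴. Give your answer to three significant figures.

With α = 0.24, T₁ = 79.13 K.
After:  T₂ = [11.70·0.928/(4σ)]^(1/4) = 83.18 K.
ΔT = T₂ − T₁ = 4.051 K.

4.05 kelvin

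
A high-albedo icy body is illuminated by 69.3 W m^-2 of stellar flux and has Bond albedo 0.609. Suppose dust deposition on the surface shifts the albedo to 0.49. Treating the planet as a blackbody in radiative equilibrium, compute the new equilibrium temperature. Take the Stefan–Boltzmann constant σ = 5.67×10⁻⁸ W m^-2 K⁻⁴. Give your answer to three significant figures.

112 K

New equilibrium: T₂ = [(1−0.49)·69.30/(4σ)]^(1/4) = 111.7 K.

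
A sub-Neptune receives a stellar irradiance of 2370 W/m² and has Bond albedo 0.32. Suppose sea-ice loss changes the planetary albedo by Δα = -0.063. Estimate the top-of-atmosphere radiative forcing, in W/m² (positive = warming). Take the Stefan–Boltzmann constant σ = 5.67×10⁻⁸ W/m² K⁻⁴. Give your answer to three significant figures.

37.3 W/m²

The change in absorbed flux is Δ[S(1−α)/4] = −SΔα/4 = 37.33 W/m².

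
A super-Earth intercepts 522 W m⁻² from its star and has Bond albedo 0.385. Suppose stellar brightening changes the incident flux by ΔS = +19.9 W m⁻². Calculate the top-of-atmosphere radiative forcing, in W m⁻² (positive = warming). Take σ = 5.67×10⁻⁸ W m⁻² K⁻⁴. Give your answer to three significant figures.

3.06 W m⁻²

Only a fraction (1−α) is absorbed and it's spread over 4πR², so ΔF = (1−α)ΔS/4 = 3.060 W m⁻².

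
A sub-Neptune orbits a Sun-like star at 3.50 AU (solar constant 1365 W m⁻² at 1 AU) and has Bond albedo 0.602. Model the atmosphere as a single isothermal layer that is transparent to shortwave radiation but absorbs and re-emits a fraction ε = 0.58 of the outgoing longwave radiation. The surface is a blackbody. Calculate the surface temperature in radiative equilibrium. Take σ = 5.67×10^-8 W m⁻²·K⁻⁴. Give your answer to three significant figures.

129 K

By the inverse-square law, S = 1365/3.50² = 111.4 W m⁻².
At the top of the atmosphere, σT_e⁴ = S(1−α)/4 = 11.09 W m⁻², giving T_e = 118.3 K.
For a single slab of emissivity ε, T_s⁴ = 2T_e⁴/(2−ε); thus T_s = 118.3·(1.408)^(1/4) = 128.8 K.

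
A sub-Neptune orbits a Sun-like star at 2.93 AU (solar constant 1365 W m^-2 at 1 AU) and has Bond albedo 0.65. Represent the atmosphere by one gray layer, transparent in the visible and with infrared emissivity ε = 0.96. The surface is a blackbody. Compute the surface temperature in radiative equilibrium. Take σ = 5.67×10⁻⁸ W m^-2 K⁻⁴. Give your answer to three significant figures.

147 K

Flux at the orbit: S = 1365/(2.93)² = 159.0 W m^-2.
Effective emission temperature (TOA balance): σT_e⁴ = S(1−α)/4 = 13.91 W m^-2 → T_e = 125.2 K.
The surface balance (absorbed SW + ε·downward IR = σT_s⁴) with T_a⁴ = T_s⁴/2 reduces to T_s = T_e·[2/(2−ε)]^¼ = 147.4 K.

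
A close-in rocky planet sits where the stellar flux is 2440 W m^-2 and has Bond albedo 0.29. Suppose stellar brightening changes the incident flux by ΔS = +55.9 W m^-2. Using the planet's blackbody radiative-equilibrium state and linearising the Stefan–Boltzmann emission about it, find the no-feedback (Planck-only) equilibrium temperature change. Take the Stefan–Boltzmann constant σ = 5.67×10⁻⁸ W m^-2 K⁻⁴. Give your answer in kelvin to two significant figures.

1.7 K

Reference equilibrium: T_e = [S(1−α)/(4σ)]^(1/4) = 295.6 K.
Only a fraction (1−α) is absorbed and it's spread over 4πR², so ΔF = (1−α)ΔS/4 = 9.922 W m^-2.
The Planck feedback parameter is 4σT_e³ = 5.860 W m^-2/K.
ΔT₀ = ΔF/λ_P = 9.922/5.860 = 1.69 K.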